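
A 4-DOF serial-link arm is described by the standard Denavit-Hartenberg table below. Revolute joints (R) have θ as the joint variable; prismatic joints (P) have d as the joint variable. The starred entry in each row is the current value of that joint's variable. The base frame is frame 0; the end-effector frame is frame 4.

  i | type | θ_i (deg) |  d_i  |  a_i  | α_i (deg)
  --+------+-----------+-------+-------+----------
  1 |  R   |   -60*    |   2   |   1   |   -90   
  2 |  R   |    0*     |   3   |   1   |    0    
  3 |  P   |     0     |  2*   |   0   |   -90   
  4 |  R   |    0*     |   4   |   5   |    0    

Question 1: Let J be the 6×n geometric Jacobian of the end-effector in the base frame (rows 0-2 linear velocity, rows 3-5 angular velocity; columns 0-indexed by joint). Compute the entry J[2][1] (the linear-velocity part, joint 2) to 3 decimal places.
axis z_1 = (0.8660,0.5000,0.0000); lever o_n−o_1 = (7.3301,-2.6962,-4.0000)
cross product → J_v[:, 1] = (-2.0000,3.4641,-6.0000)
J_ω[:, 1] = z_1
entry J[2][1] = -6.0000

-6.000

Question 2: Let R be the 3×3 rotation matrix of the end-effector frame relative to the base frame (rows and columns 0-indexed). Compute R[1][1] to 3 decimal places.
End-effector y-axis (col 1 of R) = (-0.8660,-0.5000,-0.0000)
R[1][1] = -0.5000

-0.500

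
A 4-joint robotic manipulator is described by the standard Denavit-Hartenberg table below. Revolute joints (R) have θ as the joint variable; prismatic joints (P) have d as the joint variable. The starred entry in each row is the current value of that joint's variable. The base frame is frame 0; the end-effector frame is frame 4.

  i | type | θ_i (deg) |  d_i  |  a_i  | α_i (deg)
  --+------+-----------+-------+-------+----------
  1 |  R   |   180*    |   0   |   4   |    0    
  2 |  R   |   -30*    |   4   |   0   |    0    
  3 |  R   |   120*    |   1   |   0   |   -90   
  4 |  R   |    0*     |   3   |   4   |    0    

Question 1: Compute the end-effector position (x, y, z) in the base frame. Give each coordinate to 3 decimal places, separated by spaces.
after link 1: o_1 = (-4.0000, 0.0000, 0.0000)
after link 2: o_2 = (-4.0000, 0.0000, 4.0000)
after link 3: o_3 = (-4.0000, 0.0000, 5.0000)
after link 4: o_4 = (-1.0000, -4.0000, 5.0000)

-1.000 -4.000 5.000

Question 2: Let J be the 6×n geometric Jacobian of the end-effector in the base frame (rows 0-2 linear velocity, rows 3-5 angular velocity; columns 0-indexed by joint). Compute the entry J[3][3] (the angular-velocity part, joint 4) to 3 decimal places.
axis z_3 = (1.0000,-0.0000,0.0000); lever o_n−o_3 = (3.0000,-4.0000,0.0000)
cross product → J_v[:, 3] = (0.0000,0.0000,-4.0000)
J_ω[:, 3] = z_3
entry J[3][3] = 1.0000

1.000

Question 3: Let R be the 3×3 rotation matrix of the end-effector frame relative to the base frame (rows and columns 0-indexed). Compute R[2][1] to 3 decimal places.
End-effector y-axis (col 1 of R) = (0.0000,-0.0000,-1.0000)
R[2][1] = -1.0000

-1.000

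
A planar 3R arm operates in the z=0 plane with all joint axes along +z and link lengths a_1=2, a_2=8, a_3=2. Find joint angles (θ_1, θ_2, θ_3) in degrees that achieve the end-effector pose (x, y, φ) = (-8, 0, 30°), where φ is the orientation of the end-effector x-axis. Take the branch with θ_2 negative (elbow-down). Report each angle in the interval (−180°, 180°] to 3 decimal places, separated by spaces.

wrist centre = target − a_3·(cos φ, sin φ) = (-9.7321, -1.0000)
cos θ_2 = (95.7128−2²−8²)/(2·2·8) = 0.8660; θ_2 = -30.0000° (elbow-down)
β = atan2(-1.0000,-9.7321) = -174.1333°; ψ = atan2(-4.0000,8.9282) = -24.1333°
θ_1 = β − ψ = -150.0000°
θ_3 = φ − θ_1 − θ_2 = -150.0000° (wrapped to (-180°,180°])

-150.000 -30.000 -150.000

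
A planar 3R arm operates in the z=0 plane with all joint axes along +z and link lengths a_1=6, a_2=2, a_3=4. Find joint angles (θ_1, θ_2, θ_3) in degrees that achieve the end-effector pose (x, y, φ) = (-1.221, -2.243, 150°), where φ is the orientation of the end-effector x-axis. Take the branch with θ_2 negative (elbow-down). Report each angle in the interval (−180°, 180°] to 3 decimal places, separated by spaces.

-44.994 -134.983 -30.023

wrist centre = target − a_3·(cos φ, sin φ) = (2.2431, -4.2430)
cos θ_2 = (23.0346−6²−2²)/(2·6·2) = -0.7069; θ_2 = -134.9827° (elbow-down)
β = atan2(-4.2430,2.2431) = -62.1364°; ψ = atan2(-1.4146,4.5862) = -17.1426°
θ_1 = β − ψ = -44.9938°
θ_3 = φ − θ_1 − θ_2 = -30.0235° (wrapped to (-180°,180°])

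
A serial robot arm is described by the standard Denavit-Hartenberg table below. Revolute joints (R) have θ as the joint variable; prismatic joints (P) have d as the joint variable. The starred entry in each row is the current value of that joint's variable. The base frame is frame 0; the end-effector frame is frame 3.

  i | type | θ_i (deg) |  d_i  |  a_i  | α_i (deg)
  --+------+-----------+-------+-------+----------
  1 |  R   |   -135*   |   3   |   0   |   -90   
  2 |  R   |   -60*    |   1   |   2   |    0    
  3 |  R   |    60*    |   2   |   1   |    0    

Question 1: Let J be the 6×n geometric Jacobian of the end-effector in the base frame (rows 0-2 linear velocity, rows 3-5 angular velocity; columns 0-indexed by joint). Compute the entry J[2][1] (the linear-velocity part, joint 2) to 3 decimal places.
-2.000

axis z_1 = (0.7071,-0.7071,0.0000); lever o_n−o_1 = (0.7071,-3.5355,1.7321)
cross product → J_v[:, 1] = (-1.2247,-1.2247,-2.0000)
J_ω[:, 1] = z_1
entry J[2][1] = -2.0000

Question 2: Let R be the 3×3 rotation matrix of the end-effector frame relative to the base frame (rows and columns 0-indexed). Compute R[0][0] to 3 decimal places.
-0.707

End-effector x-axis (col 0 of R) = (-0.7071,-0.7071,0.0000)
R[0][0] = -0.7071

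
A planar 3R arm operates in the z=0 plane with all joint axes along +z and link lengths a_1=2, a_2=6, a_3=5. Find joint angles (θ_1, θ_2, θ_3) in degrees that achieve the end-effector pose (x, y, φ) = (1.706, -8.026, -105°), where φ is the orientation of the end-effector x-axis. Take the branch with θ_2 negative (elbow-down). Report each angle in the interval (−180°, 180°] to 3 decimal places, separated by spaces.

89.986 -149.991 -44.996

wrist centre = target − a_3·(cos φ, sin φ) = (3.0001, -3.1964)
cos θ_2 = (19.2174−2²−6²)/(2·2·6) = -0.8659; θ_2 = -149.9906° (elbow-down)
β = atan2(-3.1964,3.0001) = -46.8143°; ψ = atan2(-3.0009,-3.1957) = -136.8007°
θ_1 = β − ψ = 89.9864°
θ_3 = φ − θ_1 − θ_2 = -44.9958° (wrapped to (-180°,180°])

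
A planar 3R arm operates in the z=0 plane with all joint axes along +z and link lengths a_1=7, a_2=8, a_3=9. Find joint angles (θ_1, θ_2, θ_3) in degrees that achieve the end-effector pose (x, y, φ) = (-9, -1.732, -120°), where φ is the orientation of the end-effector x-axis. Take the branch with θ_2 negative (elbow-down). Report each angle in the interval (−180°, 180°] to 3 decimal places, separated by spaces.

wrist centre = target − a_3·(cos φ, sin φ) = (-4.5000, 6.0622)
cos θ_2 = (57.0006−7²−8²)/(2·7·8) = -0.5000; θ_2 = -119.9996° (elbow-down)
β = atan2(6.0622,-4.5000) = 126.5865°; ψ = atan2(-6.9282,3.0000) = -66.5865°
θ_1 = β − ψ = 193.1731°
θ_3 = φ − θ_1 − θ_2 = 166.8265° (wrapped to (-180°,180°])

-166.827 -120.000 166.827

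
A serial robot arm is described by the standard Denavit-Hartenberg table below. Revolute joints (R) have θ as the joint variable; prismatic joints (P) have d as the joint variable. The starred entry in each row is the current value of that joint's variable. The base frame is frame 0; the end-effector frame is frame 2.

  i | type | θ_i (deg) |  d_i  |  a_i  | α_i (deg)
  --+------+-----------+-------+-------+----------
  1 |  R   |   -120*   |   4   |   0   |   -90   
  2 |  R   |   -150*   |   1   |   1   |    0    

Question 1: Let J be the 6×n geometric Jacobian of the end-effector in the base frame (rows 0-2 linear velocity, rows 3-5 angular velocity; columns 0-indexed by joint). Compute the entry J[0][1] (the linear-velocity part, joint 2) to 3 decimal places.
axis z_1 = (0.8660,-0.5000,0.0000); lever o_n−o_1 = (1.2990,0.2500,0.5000)
cross product → J_v[:, 1] = (-0.2500,-0.4330,0.8660)
J_ω[:, 1] = z_1
entry J[0][1] = -0.2500

-0.250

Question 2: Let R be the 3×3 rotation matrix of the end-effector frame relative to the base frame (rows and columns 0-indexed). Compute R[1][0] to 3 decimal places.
End-effector x-axis (col 0 of R) = (0.4330,0.7500,0.5000)
R[1][0] = 0.7500

0.750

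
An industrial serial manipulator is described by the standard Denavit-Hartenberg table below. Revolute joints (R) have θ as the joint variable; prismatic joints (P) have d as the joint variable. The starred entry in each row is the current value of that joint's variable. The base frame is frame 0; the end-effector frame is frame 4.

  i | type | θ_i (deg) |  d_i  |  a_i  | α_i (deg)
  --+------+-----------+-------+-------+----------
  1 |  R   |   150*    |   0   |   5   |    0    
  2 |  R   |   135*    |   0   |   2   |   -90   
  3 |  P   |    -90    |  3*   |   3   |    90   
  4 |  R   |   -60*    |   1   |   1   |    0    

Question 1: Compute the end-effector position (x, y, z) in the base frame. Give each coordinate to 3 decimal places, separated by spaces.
after link 1: o_1 = (-4.3301, 2.5000, 0.0000)
after link 2: o_2 = (-3.8125, 0.5681, 0.0000)
after link 3: o_3 = (-0.9147, 1.3446, 3.0000)
after link 4: o_4 = (-2.0100, 2.0864, 3.5000)

-2.010 2.086 3.500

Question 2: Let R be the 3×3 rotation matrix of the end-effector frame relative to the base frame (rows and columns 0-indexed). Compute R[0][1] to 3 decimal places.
End-effector y-axis (col 1 of R) = (0.4830,0.1294,0.8660)
R[0][1] = 0.4830

0.483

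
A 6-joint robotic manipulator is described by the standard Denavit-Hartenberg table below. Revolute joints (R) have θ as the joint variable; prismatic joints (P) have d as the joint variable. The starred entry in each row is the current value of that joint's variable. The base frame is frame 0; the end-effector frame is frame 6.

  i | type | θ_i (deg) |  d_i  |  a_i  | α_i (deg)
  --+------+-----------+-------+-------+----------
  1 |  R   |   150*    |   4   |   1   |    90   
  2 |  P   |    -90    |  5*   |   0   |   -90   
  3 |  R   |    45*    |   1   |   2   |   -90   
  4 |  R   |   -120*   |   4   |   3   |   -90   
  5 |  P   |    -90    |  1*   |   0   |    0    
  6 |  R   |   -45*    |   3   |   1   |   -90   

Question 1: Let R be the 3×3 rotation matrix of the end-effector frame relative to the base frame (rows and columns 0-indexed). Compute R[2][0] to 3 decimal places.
0.250

End-effector x-axis (col 0 of R) = (0.1553,-0.9557,0.2500)
R[2][0] = 0.2500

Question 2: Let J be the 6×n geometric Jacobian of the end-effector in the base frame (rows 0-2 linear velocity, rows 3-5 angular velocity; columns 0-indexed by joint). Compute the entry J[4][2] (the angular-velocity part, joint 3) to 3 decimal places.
axis z_2 = (-0.8660,0.5000,0.0000); lever o_n−o_2 = (-7.5085,-3.0337,0.2754)
cross product → J_v[:, 2] = (0.1377,0.2385,6.3815)
J_ω[:, 2] = z_2
entry J[4][2] = 0.5000

0.500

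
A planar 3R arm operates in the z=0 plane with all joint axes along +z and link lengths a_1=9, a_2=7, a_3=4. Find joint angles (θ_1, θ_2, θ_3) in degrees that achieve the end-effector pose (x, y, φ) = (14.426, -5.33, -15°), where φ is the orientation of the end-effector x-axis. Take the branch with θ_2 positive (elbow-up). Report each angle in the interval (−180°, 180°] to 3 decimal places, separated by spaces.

-60.001 89.997 -44.996

wrist centre = target − a_3·(cos φ, sin φ) = (10.5623, -4.2947)
cos θ_2 = (130.0068−9²−7²)/(2·9·7) = 0.0001; θ_2 = 89.9969° (elbow-up)
β = atan2(-4.2947,10.5623) = -22.1271°; ψ = atan2(7.0000,9.0004) = 37.8738°
θ_1 = β − ψ = -60.0009°
θ_3 = φ − θ_1 − θ_2 = -44.9960° (wrapped to (-180°,180°])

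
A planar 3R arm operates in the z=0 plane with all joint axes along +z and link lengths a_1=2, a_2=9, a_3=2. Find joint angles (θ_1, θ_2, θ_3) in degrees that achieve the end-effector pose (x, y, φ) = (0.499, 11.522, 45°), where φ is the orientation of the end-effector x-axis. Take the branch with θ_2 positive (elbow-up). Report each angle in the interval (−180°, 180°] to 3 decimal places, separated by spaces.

wrist centre = target − a_3·(cos φ, sin φ) = (-0.9152, 10.1078)
cos θ_2 = (103.0050−2²−9²)/(2·2·9) = 0.5001; θ_2 = 59.9909° (elbow-up)
β = atan2(10.1078,-0.9152) = 95.1738°; ψ = atan2(7.7935,6.5012) = 50.1656°
θ_1 = β − ψ = 45.0082°
θ_3 = φ − θ_1 − θ_2 = -59.9990° (wrapped to (-180°,180°])

45.008 59.991 -59.999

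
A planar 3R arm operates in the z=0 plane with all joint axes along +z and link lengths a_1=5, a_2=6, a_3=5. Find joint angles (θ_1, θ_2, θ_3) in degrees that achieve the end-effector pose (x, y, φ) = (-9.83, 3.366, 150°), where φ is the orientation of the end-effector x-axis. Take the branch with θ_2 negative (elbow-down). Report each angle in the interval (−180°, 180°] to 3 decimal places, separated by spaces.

-119.999 -120.002 30.000

wrist centre = target − a_3·(cos φ, sin φ) = (-5.4999, 0.8660)
cos θ_2 = (30.9986−5²−6²)/(2·5·6) = -0.5000; θ_2 = -120.0016° (elbow-down)
β = atan2(0.8660,-5.4999) = 171.0518°; ψ = atan2(-5.1961,1.9999) = -68.9494°
θ_1 = β − ψ = 240.0011°
θ_3 = φ − θ_1 − θ_2 = 30.0005° (wrapped to (-180°,180°])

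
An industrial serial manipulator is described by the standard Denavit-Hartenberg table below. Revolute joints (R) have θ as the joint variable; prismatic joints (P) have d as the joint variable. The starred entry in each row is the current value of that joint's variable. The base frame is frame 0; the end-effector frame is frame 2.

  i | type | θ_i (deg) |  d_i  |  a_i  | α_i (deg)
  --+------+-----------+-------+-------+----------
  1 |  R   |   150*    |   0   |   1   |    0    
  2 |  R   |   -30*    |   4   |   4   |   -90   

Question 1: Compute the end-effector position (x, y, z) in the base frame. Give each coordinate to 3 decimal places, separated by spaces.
-2.866 3.964 4.000

after link 1: o_1 = (-0.8660, 0.5000, 0.0000)
after link 2: o_2 = (-2.8660, 3.9641, 4.0000)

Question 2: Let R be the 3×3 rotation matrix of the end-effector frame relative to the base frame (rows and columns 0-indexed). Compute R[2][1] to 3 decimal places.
End-effector y-axis (col 1 of R) = (-0.0000,-0.0000,-1.0000)
R[2][1] = -1.0000

-1.000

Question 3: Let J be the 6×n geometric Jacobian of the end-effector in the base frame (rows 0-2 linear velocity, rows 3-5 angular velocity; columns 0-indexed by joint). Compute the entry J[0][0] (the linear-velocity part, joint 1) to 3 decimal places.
axis z_0 = ẑ; lever o_n−o_0 = (-2.8660,3.9641,4.0000)
cross product → J_v[:, 0] = (-3.9641,-2.8660,0.0000)
J_ω[:, 0] = z_0
entry J[0][0] = -3.9641

-3.964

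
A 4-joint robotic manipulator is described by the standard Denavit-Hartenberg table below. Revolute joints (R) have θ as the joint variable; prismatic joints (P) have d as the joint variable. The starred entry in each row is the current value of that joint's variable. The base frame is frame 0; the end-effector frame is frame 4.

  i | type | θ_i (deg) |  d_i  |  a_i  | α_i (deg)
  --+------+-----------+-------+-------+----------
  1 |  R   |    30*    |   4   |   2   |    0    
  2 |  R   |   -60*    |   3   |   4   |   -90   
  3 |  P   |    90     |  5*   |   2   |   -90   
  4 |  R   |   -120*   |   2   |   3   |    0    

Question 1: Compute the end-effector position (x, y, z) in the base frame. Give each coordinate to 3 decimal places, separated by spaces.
7.263 6.580 6.500

after link 1: o_1 = (1.7321, 1.0000, 4.0000)
after link 2: o_2 = (5.1962, -1.0000, 7.0000)
after link 3: o_3 = (7.6962, 3.3301, 5.0000)
after link 4: o_4 = (7.2631, 6.5801, 6.5000)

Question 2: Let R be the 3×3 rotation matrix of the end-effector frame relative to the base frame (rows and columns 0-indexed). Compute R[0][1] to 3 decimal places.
End-effector y-axis (col 1 of R) = (0.2500,0.4330,-0.8660)
R[0][1] = 0.2500

0.250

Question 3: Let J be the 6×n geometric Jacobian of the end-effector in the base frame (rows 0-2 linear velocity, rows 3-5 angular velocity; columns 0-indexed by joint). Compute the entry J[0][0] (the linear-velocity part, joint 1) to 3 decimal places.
-6.580

axis z_0 = ẑ; lever o_n−o_0 = (7.2631,6.5801,6.5000)
cross product → J_v[:, 0] = (-6.5801,7.2631,0.0000)
J_ω[:, 0] = z_0
entry J[0][0] = -6.5801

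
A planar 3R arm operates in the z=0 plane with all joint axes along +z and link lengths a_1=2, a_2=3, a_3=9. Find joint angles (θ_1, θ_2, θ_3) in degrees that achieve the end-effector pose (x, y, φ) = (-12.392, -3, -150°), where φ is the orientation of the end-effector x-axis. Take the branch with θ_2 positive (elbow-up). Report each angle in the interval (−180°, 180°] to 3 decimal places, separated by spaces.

wrist centre = target − a_3·(cos φ, sin φ) = (-4.5978, 1.5000)
cos θ_2 = (23.3895−2²−3²)/(2·2·3) = 0.8658; θ_2 = 30.0268° (elbow-up)
β = atan2(1.5000,-4.5978) = 161.9313°; ψ = atan2(1.5012,4.5974) = 18.0838°
θ_1 = β − ψ = 143.8476°
θ_3 = φ − θ_1 − θ_2 = 36.1257° (wrapped to (-180°,180°])

143.848 30.027 36.126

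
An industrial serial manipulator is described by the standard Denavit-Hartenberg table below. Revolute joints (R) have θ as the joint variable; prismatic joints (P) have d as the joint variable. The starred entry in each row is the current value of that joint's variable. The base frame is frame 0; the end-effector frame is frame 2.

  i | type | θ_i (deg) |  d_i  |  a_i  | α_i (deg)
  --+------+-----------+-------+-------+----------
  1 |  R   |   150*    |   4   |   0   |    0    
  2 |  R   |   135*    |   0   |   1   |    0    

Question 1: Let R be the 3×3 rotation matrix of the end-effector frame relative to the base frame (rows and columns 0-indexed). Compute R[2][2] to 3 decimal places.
End-effector z-axis (col 2 of R) = (0.0000,0.0000,1.0000)
R[2][2] = 1.0000

1.000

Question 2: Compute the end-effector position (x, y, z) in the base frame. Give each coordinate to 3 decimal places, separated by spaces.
after link 1: o_1 = (0.0000, 0.0000, 4.0000)
after link 2: o_2 = (0.2588, -0.9659, 4.0000)

0.259 -0.966 4.000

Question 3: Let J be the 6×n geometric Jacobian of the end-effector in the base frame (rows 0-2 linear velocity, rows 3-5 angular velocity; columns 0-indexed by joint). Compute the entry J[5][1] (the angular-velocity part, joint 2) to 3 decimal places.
1.000

axis z_1 = (0.0000,0.0000,1.0000); lever o_n−o_1 = (0.2588,-0.9659,0.0000)
cross product → J_v[:, 1] = (0.9659,0.2588,-0.0000)
J_ω[:, 1] = z_1
entry J[5][1] = 1.0000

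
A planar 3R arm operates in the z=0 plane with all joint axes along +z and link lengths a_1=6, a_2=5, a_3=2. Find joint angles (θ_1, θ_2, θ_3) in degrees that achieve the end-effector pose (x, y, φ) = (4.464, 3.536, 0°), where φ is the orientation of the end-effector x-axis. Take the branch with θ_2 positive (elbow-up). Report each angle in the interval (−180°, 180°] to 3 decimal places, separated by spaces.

wrist centre = target − a_3·(cos φ, sin φ) = (2.4640, 3.5360)
cos θ_2 = (18.5746−6²−5²)/(2·6·5) = -0.7071; θ_2 = 134.9987° (elbow-up)
β = atan2(3.5360,2.4640) = 55.1300°; ψ = atan2(3.5356,2.4645) = 55.1211°
θ_1 = β − ψ = 0.0089°
θ_3 = φ − θ_1 − θ_2 = -135.0076° (wrapped to (-180°,180°])

0.009 134.999 -135.008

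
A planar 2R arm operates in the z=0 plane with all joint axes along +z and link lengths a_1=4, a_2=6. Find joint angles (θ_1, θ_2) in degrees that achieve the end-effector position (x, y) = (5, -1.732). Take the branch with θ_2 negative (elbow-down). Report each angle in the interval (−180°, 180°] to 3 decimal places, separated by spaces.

cos θ_2 = (27.9998−4²−6²)/(2·4·6) = -0.5000; θ_2 = -120.0002° (elbow-down)
β = atan2(-1.7320,5.0000) = -19.1061°; ψ = atan2(-5.1961,1.0000) = -79.1068°
θ_1 = β − ψ = 60.0007°

60.001 -120.000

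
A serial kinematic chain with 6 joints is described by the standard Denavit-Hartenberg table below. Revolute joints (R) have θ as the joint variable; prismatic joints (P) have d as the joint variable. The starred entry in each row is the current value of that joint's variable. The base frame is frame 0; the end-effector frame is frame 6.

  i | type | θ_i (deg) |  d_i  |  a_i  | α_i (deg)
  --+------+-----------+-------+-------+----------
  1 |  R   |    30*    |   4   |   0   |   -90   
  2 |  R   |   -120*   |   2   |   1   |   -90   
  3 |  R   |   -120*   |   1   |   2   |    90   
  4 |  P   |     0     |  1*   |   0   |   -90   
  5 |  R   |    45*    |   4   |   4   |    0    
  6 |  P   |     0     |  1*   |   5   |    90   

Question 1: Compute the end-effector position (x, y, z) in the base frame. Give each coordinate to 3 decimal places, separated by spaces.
-2.096 12.560 8.267

after link 1: o_1 = (0.0000, 0.0000, 4.0000)
after link 2: o_2 = (-1.4330, 1.4821, 4.8660)
after link 3: o_3 = (-1.1160, 3.6651, 4.5000)
after link 4: o_4 = (-0.4910, 3.4486, 3.7500)
after link 5: o_5 = (0.1288, 8.2679, 6.6466)
after link 6: o_6 = (-2.0963, 12.5599, 8.2673)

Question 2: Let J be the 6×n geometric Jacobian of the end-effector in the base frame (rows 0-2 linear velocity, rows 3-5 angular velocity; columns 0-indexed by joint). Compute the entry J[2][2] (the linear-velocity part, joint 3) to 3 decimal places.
8.596

axis z_2 = (0.7500,0.4330,0.5000); lever o_n−o_2 = (-0.6633,11.0779,3.4013)
cross product → J_v[:, 2] = (-4.0661,-2.8826,8.5956)
J_ω[:, 2] = z_2
entry J[2][2] = 8.5956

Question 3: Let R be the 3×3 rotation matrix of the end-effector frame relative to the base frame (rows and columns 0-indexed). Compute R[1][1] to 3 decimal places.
0.433

End-effector y-axis (col 1 of R) = (0.7500,0.4330,0.5000)
R[1][1] = 0.4330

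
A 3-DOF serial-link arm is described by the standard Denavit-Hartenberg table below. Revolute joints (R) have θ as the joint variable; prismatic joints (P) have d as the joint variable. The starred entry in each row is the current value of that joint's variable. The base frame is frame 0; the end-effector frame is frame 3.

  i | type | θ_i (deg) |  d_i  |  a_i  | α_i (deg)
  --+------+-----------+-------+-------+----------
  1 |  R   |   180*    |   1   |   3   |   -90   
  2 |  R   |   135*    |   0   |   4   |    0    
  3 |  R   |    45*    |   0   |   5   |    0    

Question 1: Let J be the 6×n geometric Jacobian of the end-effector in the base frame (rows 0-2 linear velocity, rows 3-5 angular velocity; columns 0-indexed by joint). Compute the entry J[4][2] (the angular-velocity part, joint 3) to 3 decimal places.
axis z_2 = (-0.0000,-1.0000,0.0000); lever o_n−o_2 = (5.0000,-0.0000,-0.0000)
cross product → J_v[:, 2] = (0.0000,0.0000,5.0000)
J_ω[:, 2] = z_2
entry J[4][2] = -1.0000

-1.000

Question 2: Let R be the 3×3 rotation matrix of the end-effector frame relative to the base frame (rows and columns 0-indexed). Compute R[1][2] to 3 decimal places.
-1.000

End-effector z-axis (col 2 of R) = (-0.0000,-1.0000,0.0000)
R[1][2] = -1.0000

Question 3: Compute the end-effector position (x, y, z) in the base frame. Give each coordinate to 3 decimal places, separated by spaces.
4.828 -0.000 -1.828

after link 1: o_1 = (-3.0000, 0.0000, 1.0000)
after link 2: o_2 = (-0.1716, -0.0000, -1.8284)
after link 3: o_3 = (4.8284, -0.0000, -1.8284)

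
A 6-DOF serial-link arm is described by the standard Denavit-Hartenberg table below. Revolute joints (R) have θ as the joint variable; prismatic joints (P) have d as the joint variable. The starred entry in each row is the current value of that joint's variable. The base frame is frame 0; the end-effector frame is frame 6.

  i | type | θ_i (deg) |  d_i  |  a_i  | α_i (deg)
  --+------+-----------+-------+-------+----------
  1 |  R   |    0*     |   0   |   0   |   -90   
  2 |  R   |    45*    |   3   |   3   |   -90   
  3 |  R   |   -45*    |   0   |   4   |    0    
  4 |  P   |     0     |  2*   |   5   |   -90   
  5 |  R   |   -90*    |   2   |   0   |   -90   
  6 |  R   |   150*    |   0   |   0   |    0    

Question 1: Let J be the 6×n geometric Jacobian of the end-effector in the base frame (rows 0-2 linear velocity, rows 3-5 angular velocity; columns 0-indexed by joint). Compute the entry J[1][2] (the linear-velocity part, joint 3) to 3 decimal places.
-7.778

axis z_2 = (-0.7071,0.0000,-0.7071); lever o_n−o_2 = (4.0858,4.9497,-6.9142)
cross product → J_v[:, 2] = (3.5000,-7.7782,-3.5000)
J_ω[:, 2] = z_2
entry J[1][2] = -7.7782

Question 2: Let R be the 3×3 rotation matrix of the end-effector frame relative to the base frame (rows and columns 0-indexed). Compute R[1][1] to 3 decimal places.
End-effector y-axis (col 1 of R) = (0.7866,-0.6124,-0.0795)
R[1][1] = -0.6124

-0.612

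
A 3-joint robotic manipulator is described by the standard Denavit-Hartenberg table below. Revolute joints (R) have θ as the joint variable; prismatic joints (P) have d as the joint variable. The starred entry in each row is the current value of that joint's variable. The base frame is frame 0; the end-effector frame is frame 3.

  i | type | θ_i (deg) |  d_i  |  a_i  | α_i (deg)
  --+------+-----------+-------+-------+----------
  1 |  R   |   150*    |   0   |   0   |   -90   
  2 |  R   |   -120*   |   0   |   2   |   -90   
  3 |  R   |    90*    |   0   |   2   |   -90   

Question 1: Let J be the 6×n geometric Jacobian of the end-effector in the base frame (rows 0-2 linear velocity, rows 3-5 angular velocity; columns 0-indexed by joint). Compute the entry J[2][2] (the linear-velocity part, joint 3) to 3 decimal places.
axis z_2 = (-0.7500,0.4330,0.5000); lever o_n−o_2 = (1.0000,1.7321,0.0000)
cross product → J_v[:, 2] = (-0.8660,0.5000,-1.7321)
J_ω[:, 2] = z_2
entry J[2][2] = -1.7321

-1.732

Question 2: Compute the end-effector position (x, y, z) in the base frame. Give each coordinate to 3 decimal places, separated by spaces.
1.866 1.232 1.732

after link 1: o_1 = (0.0000, 0.0000, 0.0000)
after link 2: o_2 = (0.8660, -0.5000, 1.7321)
after link 3: o_3 = (1.8660, 1.2321, 1.7321)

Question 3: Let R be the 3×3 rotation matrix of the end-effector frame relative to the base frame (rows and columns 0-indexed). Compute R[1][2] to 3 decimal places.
End-effector z-axis (col 2 of R) = (-0.4330,0.2500,-0.8660)
R[1][2] = 0.2500

0.250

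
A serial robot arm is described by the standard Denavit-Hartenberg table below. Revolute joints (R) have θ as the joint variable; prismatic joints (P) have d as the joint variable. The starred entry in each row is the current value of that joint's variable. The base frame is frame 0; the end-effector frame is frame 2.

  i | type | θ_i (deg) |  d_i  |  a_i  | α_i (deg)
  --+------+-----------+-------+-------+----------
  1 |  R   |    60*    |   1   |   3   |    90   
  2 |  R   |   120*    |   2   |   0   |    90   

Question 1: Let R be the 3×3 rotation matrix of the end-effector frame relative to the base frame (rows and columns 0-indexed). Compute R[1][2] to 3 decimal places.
End-effector z-axis (col 2 of R) = (0.4330,0.7500,0.5000)
R[1][2] = 0.7500

0.750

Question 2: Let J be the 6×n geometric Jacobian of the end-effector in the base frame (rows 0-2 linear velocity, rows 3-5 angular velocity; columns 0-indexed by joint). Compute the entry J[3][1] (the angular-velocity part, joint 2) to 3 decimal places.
0.866

axis z_1 = (0.8660,-0.5000,0.0000); lever o_n−o_1 = (1.7321,-1.0000,0.0000)
cross product → J_v[:, 1] = (-0.0000,-0.0000,0.0000)
J_ω[:, 1] = z_1
entry J[3][1] = 0.8660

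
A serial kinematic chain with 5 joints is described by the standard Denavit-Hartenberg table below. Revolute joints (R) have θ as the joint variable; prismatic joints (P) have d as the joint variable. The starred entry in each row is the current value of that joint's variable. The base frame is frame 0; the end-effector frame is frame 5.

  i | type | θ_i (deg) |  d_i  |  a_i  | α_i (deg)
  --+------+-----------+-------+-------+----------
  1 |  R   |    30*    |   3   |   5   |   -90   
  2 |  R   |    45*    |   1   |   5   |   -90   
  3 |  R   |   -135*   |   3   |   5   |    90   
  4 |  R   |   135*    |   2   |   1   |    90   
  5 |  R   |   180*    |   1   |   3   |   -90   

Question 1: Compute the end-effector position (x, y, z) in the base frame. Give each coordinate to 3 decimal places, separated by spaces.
-0.272 5.179 2.404

after link 1: o_1 = (4.3301, 2.5000, 3.0000)
after link 2: o_2 = (6.8920, 5.1338, -0.5355)
after link 3: o_3 = (1.1220, 5.8850, -0.1569)
after link 4: o_4 = (1.0863, 3.6540, -0.0104)
after link 5: o_5 = (-0.2724, 5.1790, 2.4038)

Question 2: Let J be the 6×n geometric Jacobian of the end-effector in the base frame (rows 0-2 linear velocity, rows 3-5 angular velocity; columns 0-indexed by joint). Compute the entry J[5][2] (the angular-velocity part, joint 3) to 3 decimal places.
-0.707

axis z_2 = (-0.6124,-0.3536,-0.7071); lever o_n−o_2 = (-7.1644,0.0452,2.9393)
cross product → J_v[:, 2] = (-1.0073,6.8660,-2.5607)
J_ω[:, 2] = z_2
entry J[5][2] = -0.7071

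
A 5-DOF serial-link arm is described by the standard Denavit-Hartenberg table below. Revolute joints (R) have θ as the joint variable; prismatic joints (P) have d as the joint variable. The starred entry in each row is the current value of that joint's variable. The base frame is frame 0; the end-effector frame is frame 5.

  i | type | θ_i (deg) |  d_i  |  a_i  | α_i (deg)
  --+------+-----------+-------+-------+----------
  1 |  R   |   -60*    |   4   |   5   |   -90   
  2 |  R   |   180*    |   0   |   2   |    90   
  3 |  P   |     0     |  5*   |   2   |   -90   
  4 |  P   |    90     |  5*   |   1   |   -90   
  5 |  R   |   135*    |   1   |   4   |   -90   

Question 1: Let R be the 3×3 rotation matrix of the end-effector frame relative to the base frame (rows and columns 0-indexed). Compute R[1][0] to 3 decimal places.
-0.354

End-effector x-axis (col 0 of R) = (-0.6124,-0.3536,-0.7071)
R[1][0] = -0.3536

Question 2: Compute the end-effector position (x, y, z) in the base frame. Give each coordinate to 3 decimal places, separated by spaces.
after link 1: o_1 = (2.5000, -4.3301, 4.0000)
after link 2: o_2 = (1.5000, -2.5981, 4.0000)
after link 3: o_3 = (0.5000, -0.8660, -1.0000)
after link 4: o_4 = (4.8301, 1.6340, -0.0000)
after link 5: o_5 = (2.8806, -0.6463, -2.8284)

2.881 -0.646 -2.828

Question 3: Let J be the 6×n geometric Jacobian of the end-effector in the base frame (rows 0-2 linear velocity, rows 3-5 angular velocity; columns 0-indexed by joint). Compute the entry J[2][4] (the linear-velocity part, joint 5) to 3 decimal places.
axis z_4 = (0.5000,-0.8660,0.0000); lever o_n−o_4 = (-1.9495,-2.2802,-2.8284)
cross product → J_v[:, 4] = (2.4495,1.4142,-2.8284)
J_ω[:, 4] = z_4
entry J[2][4] = -2.8284

-2.828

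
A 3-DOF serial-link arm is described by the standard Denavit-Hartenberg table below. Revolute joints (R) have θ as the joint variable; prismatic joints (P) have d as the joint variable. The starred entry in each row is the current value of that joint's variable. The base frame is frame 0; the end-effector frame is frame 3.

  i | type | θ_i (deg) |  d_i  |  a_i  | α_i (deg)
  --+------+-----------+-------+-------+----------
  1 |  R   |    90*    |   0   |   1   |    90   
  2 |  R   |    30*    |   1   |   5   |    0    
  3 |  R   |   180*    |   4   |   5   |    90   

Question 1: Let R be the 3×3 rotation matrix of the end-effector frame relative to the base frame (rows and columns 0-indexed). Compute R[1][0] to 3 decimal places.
End-effector x-axis (col 0 of R) = (-0.0000,-0.8660,-0.5000)
R[1][0] = -0.8660

-0.866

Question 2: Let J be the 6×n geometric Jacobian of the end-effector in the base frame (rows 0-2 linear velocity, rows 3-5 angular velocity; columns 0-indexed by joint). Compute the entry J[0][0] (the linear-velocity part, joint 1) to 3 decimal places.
-1.000

axis z_0 = ẑ; lever o_n−o_0 = (5.0000,1.0000,0.0000)
cross product → J_v[:, 0] = (-1.0000,5.0000,0.0000)
J_ω[:, 0] = z_0
entry J[0][0] = -1.0000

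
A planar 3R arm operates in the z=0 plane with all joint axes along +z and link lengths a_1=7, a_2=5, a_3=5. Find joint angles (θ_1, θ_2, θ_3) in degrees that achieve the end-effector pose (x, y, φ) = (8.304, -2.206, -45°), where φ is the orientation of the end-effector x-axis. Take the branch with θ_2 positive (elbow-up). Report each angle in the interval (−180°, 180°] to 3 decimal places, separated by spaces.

-30.002 134.996 -149.994

wrist centre = target − a_3·(cos φ, sin φ) = (4.7685, 1.3295)
cos θ_2 = (24.5059−7²−5²)/(2·7·5) = -0.7071; θ_2 = 134.9961° (elbow-up)
β = atan2(1.3295,4.7685) = 15.5794°; ψ = atan2(3.5358,3.4647) = 45.5816°
θ_1 = β − ψ = -30.0022°
θ_3 = φ − θ_1 − θ_2 = -149.9938° (wrapped to (-180°,180°])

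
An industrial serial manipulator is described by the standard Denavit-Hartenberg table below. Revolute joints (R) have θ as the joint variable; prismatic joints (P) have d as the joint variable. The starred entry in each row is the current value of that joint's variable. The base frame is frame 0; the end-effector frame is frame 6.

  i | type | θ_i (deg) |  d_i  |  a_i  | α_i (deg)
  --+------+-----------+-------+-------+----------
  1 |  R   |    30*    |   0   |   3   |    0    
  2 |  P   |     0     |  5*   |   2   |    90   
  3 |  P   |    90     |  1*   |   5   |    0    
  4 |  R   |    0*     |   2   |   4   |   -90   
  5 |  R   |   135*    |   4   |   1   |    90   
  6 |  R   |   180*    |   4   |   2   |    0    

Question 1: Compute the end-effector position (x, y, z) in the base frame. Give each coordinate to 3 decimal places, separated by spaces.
after link 1: o_1 = (2.5981, 1.5000, 0.0000)
after link 2: o_2 = (4.3301, 2.5000, 5.0000)
after link 3: o_3 = (4.8301, 1.6340, 10.0000)
after link 4: o_4 = (5.8301, -0.0981, 14.0000)
after link 5: o_5 = (2.0125, -1.4857, 13.2929)
after link 6: o_6 = (1.3054, -0.2610, 17.5355)

1.305 -0.261 17.536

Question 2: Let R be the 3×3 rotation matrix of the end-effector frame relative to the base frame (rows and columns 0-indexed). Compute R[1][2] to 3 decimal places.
0.612

End-effector z-axis (col 2 of R) = (-0.3536,0.6124,0.7071)
R[1][2] = 0.6124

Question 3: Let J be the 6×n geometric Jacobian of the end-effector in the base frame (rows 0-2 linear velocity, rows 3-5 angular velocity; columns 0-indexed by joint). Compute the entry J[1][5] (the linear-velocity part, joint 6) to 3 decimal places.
axis z_5 = (-0.3536,0.6124,0.7071); lever o_n−o_5 = (-0.7071,1.2247,4.2426)
cross product → J_v[:, 5] = (1.7321,1.0000,0.0000)
J_ω[:, 5] = z_5
entry J[1][5] = 1.0000

1.000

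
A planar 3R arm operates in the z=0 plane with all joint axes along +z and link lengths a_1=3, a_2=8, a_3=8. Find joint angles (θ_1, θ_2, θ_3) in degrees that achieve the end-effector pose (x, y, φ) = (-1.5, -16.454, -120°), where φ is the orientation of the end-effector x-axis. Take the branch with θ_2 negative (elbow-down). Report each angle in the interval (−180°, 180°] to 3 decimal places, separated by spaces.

-30.580 -60.013 -29.407

wrist centre = target − a_3·(cos φ, sin φ) = (2.5000, -9.5258)
cos θ_2 = (96.9908−3²−8²)/(2·3·8) = 0.4998; θ_2 = -60.0127° (elbow-down)
β = atan2(-9.5258,2.5000) = -75.2946°; ψ = atan2(-6.9291,6.9985) = -44.7146°
θ_1 = β − ψ = -30.5800°
θ_3 = φ − θ_1 − θ_2 = -29.4073° (wrapped to (-180°,180°])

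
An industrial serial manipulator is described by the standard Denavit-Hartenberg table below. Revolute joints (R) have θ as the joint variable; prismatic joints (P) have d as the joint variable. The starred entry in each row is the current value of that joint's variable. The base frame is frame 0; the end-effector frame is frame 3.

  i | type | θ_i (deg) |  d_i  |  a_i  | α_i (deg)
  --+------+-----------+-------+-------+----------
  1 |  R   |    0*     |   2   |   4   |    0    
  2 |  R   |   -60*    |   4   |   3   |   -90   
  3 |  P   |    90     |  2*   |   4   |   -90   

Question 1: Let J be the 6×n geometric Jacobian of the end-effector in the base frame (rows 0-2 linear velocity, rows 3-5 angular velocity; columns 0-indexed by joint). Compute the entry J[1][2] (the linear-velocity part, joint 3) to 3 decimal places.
prismatic axis z_2 = (0.8660,0.5000,0.0000)
J_v[:, 2] = z_2; J_ω[:, 2] = (0,0,0)
entry J[1][2] = 0.5000

0.500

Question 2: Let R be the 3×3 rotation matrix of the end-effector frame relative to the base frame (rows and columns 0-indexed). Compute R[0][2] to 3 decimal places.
End-effector z-axis (col 2 of R) = (-0.5000,0.8660,-0.0000)
R[0][2] = -0.5000

-0.500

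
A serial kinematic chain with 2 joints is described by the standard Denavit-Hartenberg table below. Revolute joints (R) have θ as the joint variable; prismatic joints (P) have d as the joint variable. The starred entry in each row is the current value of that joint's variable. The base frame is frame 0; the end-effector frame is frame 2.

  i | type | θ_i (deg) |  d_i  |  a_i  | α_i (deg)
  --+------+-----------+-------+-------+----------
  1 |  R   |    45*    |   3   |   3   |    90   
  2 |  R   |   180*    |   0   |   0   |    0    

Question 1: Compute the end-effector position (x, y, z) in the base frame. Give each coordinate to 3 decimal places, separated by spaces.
after link 1: o_1 = (2.1213, 2.1213, 3.0000)
after link 2: o_2 = (2.1213, 2.1213, 3.0000)

2.121 2.121 3.000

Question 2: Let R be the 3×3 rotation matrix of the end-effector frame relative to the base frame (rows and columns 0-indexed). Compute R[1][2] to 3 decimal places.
End-effector z-axis (col 2 of R) = (0.7071,-0.7071,0.0000)
R[1][2] = -0.7071

-0.707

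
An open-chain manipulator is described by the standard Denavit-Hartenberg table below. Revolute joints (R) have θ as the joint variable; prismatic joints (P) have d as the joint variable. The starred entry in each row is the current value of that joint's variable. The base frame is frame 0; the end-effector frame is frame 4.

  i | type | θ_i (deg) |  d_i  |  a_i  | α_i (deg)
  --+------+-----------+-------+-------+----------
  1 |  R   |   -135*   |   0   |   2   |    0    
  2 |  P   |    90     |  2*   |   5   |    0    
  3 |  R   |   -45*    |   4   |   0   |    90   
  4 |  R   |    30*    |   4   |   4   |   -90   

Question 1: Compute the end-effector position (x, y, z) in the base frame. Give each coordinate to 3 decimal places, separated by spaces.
after link 1: o_1 = (-1.4142, -1.4142, 0.0000)
after link 2: o_2 = (2.1213, -4.9497, 2.0000)
after link 3: o_3 = (2.1213, -4.9497, 6.0000)
after link 4: o_4 = (-1.8787, -8.4138, 8.0000)

-1.879 -8.414 8.000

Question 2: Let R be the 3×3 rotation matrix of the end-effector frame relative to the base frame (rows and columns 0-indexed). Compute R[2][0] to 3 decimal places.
End-effector x-axis (col 0 of R) = (0.0000,-0.8660,0.5000)
R[2][0] = 0.5000

0.500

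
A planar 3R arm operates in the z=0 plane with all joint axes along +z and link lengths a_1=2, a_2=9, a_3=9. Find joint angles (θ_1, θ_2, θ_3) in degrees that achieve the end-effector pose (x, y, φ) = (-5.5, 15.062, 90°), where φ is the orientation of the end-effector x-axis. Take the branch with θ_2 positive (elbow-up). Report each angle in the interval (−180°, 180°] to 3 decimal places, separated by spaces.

wrist centre = target − a_3·(cos φ, sin φ) = (-5.5000, 6.0620)
cos θ_2 = (66.9978−2²−9²)/(2·2·9) = -0.5001; θ_2 = 120.0040° (elbow-up)
β = atan2(6.0620,-5.5000) = 132.2172°; ψ = atan2(7.7939,-2.5005) = 107.7879°
θ_1 = β − ψ = 24.4293°
θ_3 = φ − θ_1 − θ_2 = -54.4332° (wrapped to (-180°,180°])

24.429 120.004 -54.433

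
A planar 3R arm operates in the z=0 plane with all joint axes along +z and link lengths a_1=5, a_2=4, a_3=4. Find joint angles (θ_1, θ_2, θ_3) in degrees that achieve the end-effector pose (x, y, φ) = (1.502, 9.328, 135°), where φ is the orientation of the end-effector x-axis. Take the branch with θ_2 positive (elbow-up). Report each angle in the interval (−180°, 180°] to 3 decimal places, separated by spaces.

29.994 60.005 45.001

wrist centre = target − a_3·(cos φ, sin φ) = (4.3304, 6.4996)
cos θ_2 = (60.9970−5²−4²)/(2·5·4) = 0.4999; θ_2 = 60.0049° (elbow-up)
β = atan2(6.4996,4.3304) = 56.3259°; ψ = atan2(3.4643,6.9997) = 26.3316°
θ_1 = β − ψ = 29.9943°
θ_3 = φ − θ_1 − θ_2 = 45.0008° (wrapped to (-180°,180°])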